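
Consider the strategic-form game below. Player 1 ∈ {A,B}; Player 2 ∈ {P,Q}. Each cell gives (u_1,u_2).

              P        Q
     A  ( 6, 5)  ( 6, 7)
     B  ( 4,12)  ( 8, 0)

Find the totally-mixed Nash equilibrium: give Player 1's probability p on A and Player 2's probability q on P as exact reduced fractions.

P1 indiff ⇒ q·6+(1-q)·6 = q·4+(1-q)·8 ⇒ q(2) = (1-q)(2) ⇒ q = 1/2
P2 indiff ⇒ p·5+(1-p)·12 = p·7+(1-p)·0 ⇒ p(-2) = (1-p)(-12) ⇒ p = 6/7

p=6/7, q=1/2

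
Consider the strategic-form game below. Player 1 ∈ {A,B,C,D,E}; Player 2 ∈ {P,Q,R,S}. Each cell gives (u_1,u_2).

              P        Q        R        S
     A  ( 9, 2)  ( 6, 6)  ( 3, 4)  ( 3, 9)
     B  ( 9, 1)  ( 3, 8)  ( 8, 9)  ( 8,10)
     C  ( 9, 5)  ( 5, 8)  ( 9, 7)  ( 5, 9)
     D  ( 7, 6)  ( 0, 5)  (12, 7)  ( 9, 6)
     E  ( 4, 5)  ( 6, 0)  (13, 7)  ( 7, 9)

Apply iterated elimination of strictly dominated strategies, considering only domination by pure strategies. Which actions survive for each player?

Survivors P1:{D,E} P2:{R,S}

P2 drop P (R beats it: A:4>2 B:9>1 C:7>5 D:7>6 E:7>5)
P1 drop C (E beats it: Q:6>5 R:13>9 S:7>5)
P2 drop Q (S beats it: A:9>6 B:10>8 D:6>5 E:9>0)
P1 drop A (B beats it: R:8>3 S:8>3)
P1 drop B (D beats it: R:12>8 S:9>8)
P1→{D,E} P2→{R,S}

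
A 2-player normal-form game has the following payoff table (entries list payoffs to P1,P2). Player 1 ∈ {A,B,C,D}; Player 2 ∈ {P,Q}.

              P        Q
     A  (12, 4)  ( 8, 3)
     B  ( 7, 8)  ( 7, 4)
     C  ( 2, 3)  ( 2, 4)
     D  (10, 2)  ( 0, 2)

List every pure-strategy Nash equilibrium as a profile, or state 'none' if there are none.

(A,P): NE
(A,Q): not NE [P2→P gives 4>3]
(B,P): not NE [P1→A gives 12>7]
(B,Q): not NE [P1→A gives 8>7; P2→P gives 8>4]
(C,P): not NE [P1→A gives 12>2; P2→Q gives 4>3]
(C,Q): not NE [P1→A gives 8>2]
(D,P): not NE [P1→A gives 12>10]
(D,Q): not NE [P1→A gives 8>0]

NE set: (A,P)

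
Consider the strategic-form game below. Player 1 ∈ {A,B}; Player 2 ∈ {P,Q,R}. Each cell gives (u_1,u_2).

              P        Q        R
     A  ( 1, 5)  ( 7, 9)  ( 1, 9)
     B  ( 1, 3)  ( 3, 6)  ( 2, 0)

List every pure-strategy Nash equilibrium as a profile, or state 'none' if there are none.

Nash profiles: (A,Q)

(A,P): not NE [P2→R gives 9>5]
(A,Q): NE
(A,R): not NE [P1→B gives 2>1]
(B,P): not NE [P2→Q gives 6>3]
(B,Q): not NE [P1→A gives 7>3]
(B,R): not NE [P2→Q gives 6>0]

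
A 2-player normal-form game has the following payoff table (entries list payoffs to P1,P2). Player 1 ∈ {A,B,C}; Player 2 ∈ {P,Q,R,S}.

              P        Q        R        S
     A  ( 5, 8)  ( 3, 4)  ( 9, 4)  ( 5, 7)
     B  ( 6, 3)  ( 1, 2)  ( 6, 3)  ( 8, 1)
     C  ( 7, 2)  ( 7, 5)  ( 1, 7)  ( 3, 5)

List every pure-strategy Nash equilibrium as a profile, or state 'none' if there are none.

(A,P): not NE [P1→C gives 7>5]
(A,Q): not NE [P1→C gives 7>3; P2→P gives 8>4]
(A,R): not NE [P2→P gives 8>4]
(A,S): not NE [P1→B gives 8>5; P2→P gives 8>7]
(B,P): not NE [P1→C gives 7>6]
(B,Q): not NE [P1→C gives 7>1; P2→R gives 3>2]
(B,R): not NE [P1→A gives 9>6]
(B,S): not NE [P2→R gives 3>1]
(C,P): not NE [P2→R gives 7>2]
(C,Q): not NE [P2→R gives 7>5]
(C,R): not NE [P1→A gives 9>1]
(C,S): not NE [P1→B gives 8>3; P2→R gives 7>5]

Equilibria: none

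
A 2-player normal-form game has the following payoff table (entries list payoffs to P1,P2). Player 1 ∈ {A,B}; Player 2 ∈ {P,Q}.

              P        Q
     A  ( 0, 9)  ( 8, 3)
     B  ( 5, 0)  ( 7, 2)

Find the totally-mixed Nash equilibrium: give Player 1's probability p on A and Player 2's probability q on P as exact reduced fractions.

P1 mixes 1/4 on A; P2 mixes 1/6 on P

P1 indiff ⇒ q·0+(1-q)·8 = q·5+(1-q)·7 ⇒ q(-5) = (1-q)(-1) ⇒ q = 1/6
P2 indiff ⇒ p·9+(1-p)·0 = p·3+(1-p)·2 ⇒ p(6) = (1-p)(2) ⇒ p = 1/4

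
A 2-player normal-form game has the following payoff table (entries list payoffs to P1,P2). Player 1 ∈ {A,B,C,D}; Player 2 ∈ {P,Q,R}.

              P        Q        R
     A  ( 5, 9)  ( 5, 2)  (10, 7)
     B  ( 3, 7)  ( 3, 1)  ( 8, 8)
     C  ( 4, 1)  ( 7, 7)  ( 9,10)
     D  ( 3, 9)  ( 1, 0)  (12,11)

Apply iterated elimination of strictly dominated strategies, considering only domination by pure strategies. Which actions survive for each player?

Remaining: P1:{A,D} P2:{P,R}

P1 drop B (A beats it: P:5>3 Q:5>3 R:10>8)
P2 drop Q (R beats it: A:7>2 C:10>7 D:11>0)
P1 drop C (A beats it: P:5>4 R:10>9)
P1→{A,D} P2→{P,R}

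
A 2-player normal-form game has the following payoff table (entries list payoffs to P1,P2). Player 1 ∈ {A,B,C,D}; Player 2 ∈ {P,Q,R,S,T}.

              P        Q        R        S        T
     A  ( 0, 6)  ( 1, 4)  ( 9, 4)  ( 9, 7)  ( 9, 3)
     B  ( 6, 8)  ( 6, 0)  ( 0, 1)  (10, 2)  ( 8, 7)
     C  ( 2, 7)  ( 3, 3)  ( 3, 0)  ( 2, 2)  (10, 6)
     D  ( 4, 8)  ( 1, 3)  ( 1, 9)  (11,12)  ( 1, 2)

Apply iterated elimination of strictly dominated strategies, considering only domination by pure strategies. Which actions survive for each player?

Remaining: P1:{B,D} P2:{P,S}

P2 drop Q (P beats it: A:6>4 B:8>0 C:7>3 D:8>3)
P2 drop R (S beats it: A:7>4 B:2>1 C:2>0 D:12>9)
P2 drop T (P beats it: A:6>3 B:8>7 C:7>6 D:8>2)
P1 drop A (B beats it: P:6>0 S:10>9)
P1 drop C (B beats it: P:6>2 S:10>2)
P1→{B,D} P2→{P,S}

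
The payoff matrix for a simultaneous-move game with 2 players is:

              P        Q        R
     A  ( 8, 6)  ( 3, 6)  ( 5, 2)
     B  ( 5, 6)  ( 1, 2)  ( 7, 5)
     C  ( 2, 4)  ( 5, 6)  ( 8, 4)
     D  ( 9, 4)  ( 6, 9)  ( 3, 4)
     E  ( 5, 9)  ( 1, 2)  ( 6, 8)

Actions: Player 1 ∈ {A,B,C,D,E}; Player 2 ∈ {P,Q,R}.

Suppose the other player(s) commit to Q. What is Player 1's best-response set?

P1 best: {D}

u_1(A vs Q) = 3
u_1(B vs Q) = 1
u_1(C vs Q) = 5
u_1(D vs Q) = 6
u_1(E vs Q) = 1
max payoff 6 at {D}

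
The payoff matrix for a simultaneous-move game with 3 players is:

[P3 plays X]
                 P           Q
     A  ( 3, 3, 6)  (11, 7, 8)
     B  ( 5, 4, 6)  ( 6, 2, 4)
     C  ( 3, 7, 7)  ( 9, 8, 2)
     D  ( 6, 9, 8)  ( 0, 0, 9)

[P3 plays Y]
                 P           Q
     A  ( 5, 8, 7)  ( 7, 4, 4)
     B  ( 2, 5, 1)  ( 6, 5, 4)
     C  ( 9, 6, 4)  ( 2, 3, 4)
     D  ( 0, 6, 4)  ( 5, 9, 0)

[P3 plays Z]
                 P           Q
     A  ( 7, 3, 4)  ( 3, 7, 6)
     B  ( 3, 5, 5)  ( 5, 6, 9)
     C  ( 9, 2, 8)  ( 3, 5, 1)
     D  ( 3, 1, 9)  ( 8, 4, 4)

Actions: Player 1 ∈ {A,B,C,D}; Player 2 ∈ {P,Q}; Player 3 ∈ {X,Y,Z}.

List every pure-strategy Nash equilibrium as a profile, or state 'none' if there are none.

(A,P,X): not NE [P1→D gives 6>3; P2→Q gives 7>3; P3→Y gives 7>6]
(A,P,Y): not NE [P1→C gives 9>5]
(A,P,Z): not NE [P1→C gives 9>7; P2→Q gives 7>3; P3→Y gives 7>4]
(A,Q,X): NE
(A,Q,Y): not NE [P2→P gives 8>4; P3→X gives 8>4]
(A,Q,Z): not NE [P1→D gives 8>3; P3→X gives 8>6]
(B,P,X): not NE [P1→D gives 6>5]
(B,P,Y): not NE [P1→C gives 9>2; P3→X gives 6>1]
(B,P,Z): not NE [P1→C gives 9>3; P2→Q gives 6>5; P3→X gives 6>5]
(B,Q,X): not NE [P1→A gives 11>6; P2→P gives 4>2; P3→Z gives 9>4]
(B,Q,Y): not NE [P1→A gives 7>6; P3→Z gives 9>4]
(B,Q,Z): not NE [P1→D gives 8>5]
(C,P,X): not NE [P1→D gives 6>3; P2→Q gives 8>7; P3→Z gives 8>7]
(C,P,Y): not NE [P3→Z gives 8>4]
(C,P,Z): not NE [P2→Q gives 5>2]
(C,Q,X): not NE [P1→A gives 11>9; P3→Y gives 4>2]
(C,Q,Y): not NE [P1→A gives 7>2; P2→P gives 6>3]
(C,Q,Z): not NE [P1→D gives 8>3; P3→Y gives 4>1]
(D,P,X): not NE [P3→Z gives 9>8]
(D,P,Y): not NE [P1→C gives 9>0; P2→Q gives 9>6; P3→Z gives 9>4]
(D,P,Z): not NE [P1→C gives 9>3; P2→Q gives 4>1]
(D,Q,X): not NE [P1→A gives 11>0; P2→P gives 9>0]
(D,Q,Y): not NE [P1→A gives 7>5; P3→X gives 9>0]
(D,Q,Z): not NE [P3→X gives 9>4]

Nash profiles: (A,Q,X)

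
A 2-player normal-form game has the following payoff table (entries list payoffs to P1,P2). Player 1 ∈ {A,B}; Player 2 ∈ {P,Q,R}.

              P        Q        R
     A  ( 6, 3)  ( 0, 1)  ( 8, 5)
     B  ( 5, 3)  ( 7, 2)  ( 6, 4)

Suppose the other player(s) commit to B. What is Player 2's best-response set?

P2 best: {R}

u_2(P vs B) = 3
u_2(Q vs B) = 2
u_2(R vs B) = 4
max payoff 4 at {R}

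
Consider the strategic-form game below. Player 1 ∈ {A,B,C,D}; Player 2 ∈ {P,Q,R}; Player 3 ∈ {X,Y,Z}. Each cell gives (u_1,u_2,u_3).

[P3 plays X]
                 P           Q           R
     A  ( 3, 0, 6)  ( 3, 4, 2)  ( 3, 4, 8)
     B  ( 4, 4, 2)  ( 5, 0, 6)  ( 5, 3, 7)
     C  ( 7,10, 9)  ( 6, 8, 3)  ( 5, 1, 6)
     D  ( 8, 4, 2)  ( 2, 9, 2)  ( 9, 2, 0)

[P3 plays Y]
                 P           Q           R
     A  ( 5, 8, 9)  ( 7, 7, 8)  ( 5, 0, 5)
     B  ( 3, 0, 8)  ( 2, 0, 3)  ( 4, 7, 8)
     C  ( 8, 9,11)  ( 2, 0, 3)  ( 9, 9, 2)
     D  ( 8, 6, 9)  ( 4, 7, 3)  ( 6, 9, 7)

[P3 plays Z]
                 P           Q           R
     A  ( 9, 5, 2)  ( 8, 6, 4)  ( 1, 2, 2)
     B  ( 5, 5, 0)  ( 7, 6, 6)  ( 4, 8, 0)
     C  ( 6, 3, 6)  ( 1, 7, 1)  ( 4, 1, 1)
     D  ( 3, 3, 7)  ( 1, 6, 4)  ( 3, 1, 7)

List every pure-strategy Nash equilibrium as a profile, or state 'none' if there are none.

PSNE = {(C,P,Y)}

(A,P,X): not NE [P1→D gives 8>3; P2→R gives 4>0; P3→Y gives 9>6]
(A,P,Y): not NE [P1→D gives 8>5]
(A,P,Z): not NE [P2→Q gives 6>5; P3→Y gives 9>2]
(A,Q,X): not NE [P1→C gives 6>3; P3→Y gives 8>2]
(A,Q,Y): not NE [P2→P gives 8>7]
(A,Q,Z): not NE [P3→Y gives 8>4]
(A,R,X): not NE [P1→D gives 9>3]
(A,R,Y): not NE [P1→C gives 9>5; P2→P gives 8>0; P3→X gives 8>5]
(A,R,Z): not NE [P1→C gives 4>1; P2→Q gives 6>2; P3→X gives 8>2]
(B,P,X): not NE [P1→D gives 8>4; P3→Y gives 8>2]
(B,P,Y): not NE [P1→D gives 8>3; P2→R gives 7>0]
(B,P,Z): not NE [P1→A gives 9>5; P2→R gives 8>5; P3→Y gives 8>0]
(B,Q,X): not NE [P1→C gives 6>5; P2→P gives 4>0]
(B,Q,Y): not NE [P1→A gives 7>2; P2→R gives 7>0; P3→Z gives 6>3]
(B,Q,Z): not NE [P1→A gives 8>7; P2→R gives 8>6]
(B,R,X): not NE [P1→D gives 9>5; P2→P gives 4>3; P3→Y gives 8>7]
(B,R,Y): not NE [P1→C gives 9>4]
(B,R,Z): not NE [P3→Y gives 8>0]
(C,P,X): not NE [P1→D gives 8>7; P3→Y gives 11>9]
(C,P,Y): NE
(C,P,Z): not NE [P1→A gives 9>6; P2→Q gives 7>3; P3→Y gives 11>6]
(C,Q,X): not NE [P2→P gives 10>8]
(C,Q,Y): not NE [P1→A gives 7>2; P2→R gives 9>0]
(C,Q,Z): not NE [P1→A gives 8>1; P3→Y gives 3>1]
(C,R,X): not NE [P1→D gives 9>5; P2→P gives 10>1]
(C,R,Y): not NE [P3→X gives 6>2]
(C,R,Z): not NE [P2→Q gives 7>1; P3→X gives 6>1]
(D,P,X): not NE [P2→Q gives 9>4; P3→Y gives 9>2]
(D,P,Y): not NE [P2→R gives 9>6]
(D,P,Z): not NE [P1→A gives 9>3; P2→Q gives 6>3; P3→Y gives 9>7]
(D,Q,X): not NE [P1→C gives 6>2; P3→Z gives 4>2]
(D,Q,Y): not NE [P1→A gives 7>4; P2→R gives 9>7; P3→Z gives 4>3]
(D,Q,Z): not NE [P1→A gives 8>1]
(D,R,X): not NE [P2→Q gives 9>2; P3→Z gives 7>0]
(D,R,Y): not NE [P1→C gives 9>6]
(D,R,Z): not NE [P1→C gives 4>3; P2→Q gives 6>1]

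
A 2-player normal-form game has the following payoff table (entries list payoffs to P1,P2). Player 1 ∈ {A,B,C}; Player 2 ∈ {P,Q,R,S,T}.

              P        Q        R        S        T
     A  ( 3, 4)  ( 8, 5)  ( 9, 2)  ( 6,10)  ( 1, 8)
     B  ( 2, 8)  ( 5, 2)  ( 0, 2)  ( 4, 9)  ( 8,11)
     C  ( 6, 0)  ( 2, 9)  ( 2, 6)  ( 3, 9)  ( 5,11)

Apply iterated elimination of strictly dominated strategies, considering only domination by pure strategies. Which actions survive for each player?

P2 drop P (S beats it: A:10>4 B:9>8 C:9>0)
P2 drop Q (T beats it: A:8>5 B:11>2 C:11>9)
P2 drop R (S beats it: A:10>2 B:9>2 C:9>6)
P1 drop C (B beats it: S:4>3 T:8>5)
P1→{A,B} P2→{S,T}

Remaining: P1:{A,B} P2:{S,T}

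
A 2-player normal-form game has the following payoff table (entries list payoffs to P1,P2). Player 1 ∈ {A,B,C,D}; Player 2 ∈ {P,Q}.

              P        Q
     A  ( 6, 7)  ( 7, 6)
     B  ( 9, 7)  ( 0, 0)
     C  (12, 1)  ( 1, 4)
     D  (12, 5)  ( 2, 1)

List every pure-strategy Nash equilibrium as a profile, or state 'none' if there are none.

NE set: (D,P)

(A,P): not NE [P1→D gives 12>6]
(A,Q): not NE [P2→P gives 7>6]
(B,P): not NE [P1→D gives 12>9]
(B,Q): not NE [P1→A gives 7>0; P2→P gives 7>0]
(C,P): not NE [P2→Q gives 4>1]
(C,Q): not NE [P1→A gives 7>1]
(D,P): NE
(D,Q): not NE [P1→A gives 7>2; P2→P gives 5>1]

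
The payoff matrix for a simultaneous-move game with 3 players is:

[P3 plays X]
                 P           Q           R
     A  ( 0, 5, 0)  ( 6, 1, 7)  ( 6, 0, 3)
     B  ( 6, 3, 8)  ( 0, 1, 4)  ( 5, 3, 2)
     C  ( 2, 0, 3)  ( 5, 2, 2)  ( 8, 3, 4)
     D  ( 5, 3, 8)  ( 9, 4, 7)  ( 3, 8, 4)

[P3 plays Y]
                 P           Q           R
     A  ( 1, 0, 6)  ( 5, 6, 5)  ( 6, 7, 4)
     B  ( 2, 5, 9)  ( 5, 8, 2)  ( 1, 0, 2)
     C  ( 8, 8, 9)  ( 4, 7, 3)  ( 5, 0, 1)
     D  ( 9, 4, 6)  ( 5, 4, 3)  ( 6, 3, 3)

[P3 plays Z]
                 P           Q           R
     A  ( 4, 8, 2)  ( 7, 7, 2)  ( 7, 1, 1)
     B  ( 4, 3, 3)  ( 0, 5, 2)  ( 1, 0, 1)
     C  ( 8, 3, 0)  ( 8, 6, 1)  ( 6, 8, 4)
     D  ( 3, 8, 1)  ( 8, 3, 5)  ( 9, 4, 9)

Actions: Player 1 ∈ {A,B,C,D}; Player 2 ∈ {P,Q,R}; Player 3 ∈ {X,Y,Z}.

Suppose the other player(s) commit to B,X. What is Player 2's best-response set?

argmax u_2 = {P,R}

u_2(P vs B,X) = 3
u_2(Q vs B,X) = 1
u_2(R vs B,X) = 3
max payoff 3 at {P,R}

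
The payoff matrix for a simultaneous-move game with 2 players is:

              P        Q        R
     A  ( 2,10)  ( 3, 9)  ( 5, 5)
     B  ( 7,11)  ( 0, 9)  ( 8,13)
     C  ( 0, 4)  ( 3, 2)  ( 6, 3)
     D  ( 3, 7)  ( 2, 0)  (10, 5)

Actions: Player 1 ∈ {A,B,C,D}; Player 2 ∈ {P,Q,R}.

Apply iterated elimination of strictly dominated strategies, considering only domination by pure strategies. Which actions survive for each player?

P2 drop Q (P beats it: A:10>9 B:11>9 C:4>2 D:7>0)
P1 drop A (B beats it: P:7>2 R:8>5)
P1 drop C (B beats it: P:7>0 R:8>6)
P1→{B,D} P2→{P,R}

IESDS → P1:{B,D} P2:{P,R}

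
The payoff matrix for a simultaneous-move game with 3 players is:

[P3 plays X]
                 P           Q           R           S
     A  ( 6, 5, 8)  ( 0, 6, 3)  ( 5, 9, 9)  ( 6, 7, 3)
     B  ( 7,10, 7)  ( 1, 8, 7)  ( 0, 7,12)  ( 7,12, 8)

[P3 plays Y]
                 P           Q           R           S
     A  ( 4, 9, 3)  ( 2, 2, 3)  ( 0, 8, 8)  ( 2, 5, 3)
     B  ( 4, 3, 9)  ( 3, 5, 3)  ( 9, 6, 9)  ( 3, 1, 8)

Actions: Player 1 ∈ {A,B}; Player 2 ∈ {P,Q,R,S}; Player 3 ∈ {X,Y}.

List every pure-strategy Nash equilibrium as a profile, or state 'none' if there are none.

(A,P,X): not NE [P1→B gives 7>6; P2→R gives 9>5]
(A,P,Y): not NE [P3→X gives 8>3]
(A,Q,X): not NE [P1→B gives 1>0; P2→R gives 9>6]
(A,Q,Y): not NE [P1→B gives 3>2; P2→P gives 9>2]
(A,R,X): NE
(A,R,Y): not NE [P1→B gives 9>0; P2→P gives 9>8; P3→X gives 9>8]
(A,S,X): not NE [P1→B gives 7>6; P2→R gives 9>7]
(A,S,Y): not NE [P1→B gives 3>2; P2→P gives 9>5]
(B,P,X): not NE [P2→S gives 12>10; P3→Y gives 9>7]
(B,P,Y): not NE [P2→R gives 6>3]
(B,Q,X): not NE [P2→S gives 12>8]
(B,Q,Y): not NE [P2→R gives 6>5; P3→X gives 7>3]
(B,R,X): not NE [P1→A gives 5>0; P2→S gives 12>7]
(B,R,Y): not NE [P3→X gives 12>9]
(B,S,X): NE
(B,S,Y): not NE [P2→R gives 6>1]

NE set: (A,R,X), (B,S,X)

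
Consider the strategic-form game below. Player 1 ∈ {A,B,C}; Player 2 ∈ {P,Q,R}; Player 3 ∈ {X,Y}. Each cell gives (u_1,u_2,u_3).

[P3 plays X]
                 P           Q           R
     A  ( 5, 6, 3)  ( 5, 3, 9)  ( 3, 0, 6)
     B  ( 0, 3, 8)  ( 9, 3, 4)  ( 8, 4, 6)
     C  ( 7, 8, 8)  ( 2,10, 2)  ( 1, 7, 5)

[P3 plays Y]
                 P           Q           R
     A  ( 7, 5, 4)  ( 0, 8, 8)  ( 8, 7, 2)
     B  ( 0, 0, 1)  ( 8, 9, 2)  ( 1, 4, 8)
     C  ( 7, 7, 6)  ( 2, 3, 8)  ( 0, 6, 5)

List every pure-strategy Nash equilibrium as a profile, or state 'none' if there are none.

(A,P,X): not NE [P1→C gives 7>5; P3→Y gives 4>3]
(A,P,Y): not NE [P2→Q gives 8>5]
(A,Q,X): not NE [P1→B gives 9>5; P2→P gives 6>3]
(A,Q,Y): not NE [P1→B gives 8>0; P3→X gives 9>8]
(A,R,X): not NE [P1→B gives 8>3; P2→P gives 6>0]
(A,R,Y): not NE [P2→Q gives 8>7; P3→X gives 6>2]
(B,P,X): not NE [P1→C gives 7>0; P2→R gives 4>3]
(B,P,Y): not NE [P1→C gives 7>0; P2→Q gives 9>0; P3→X gives 8>1]
(B,Q,X): not NE [P2→R gives 4>3]
(B,Q,Y): not NE [P3→X gives 4>2]
(B,R,X): not NE [P3→Y gives 8>6]
(B,R,Y): not NE [P1→A gives 8>1; P2→Q gives 9>4]
(C,P,X): not NE [P2→Q gives 10>8]
(C,P,Y): not NE [P3→X gives 8>6]
(C,Q,X): not NE [P1→B gives 9>2; P3→Y gives 8>2]
(C,Q,Y): not NE [P1→B gives 8>2; P2→P gives 7>3]
(C,R,X): not NE [P1→B gives 8>1; P2→Q gives 10>7]
(C,R,Y): not NE [P1→A gives 8>0; P2→P gives 7>6]

No pure NE.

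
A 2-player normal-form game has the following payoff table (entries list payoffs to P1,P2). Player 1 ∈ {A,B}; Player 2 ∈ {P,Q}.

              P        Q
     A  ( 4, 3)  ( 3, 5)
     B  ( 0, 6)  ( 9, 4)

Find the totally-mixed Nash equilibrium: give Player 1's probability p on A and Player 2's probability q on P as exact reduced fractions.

P1 indiff ⇒ q·4+(1-q)·3 = q·0+(1-q)·9 ⇒ q(4) = (1-q)(6) ⇒ q = 3/5
P2 indiff ⇒ p·3+(1-p)·6 = p·5+(1-p)·4 ⇒ p(-2) = (1-p)(-2) ⇒ p = 1/2

p=1/2, q=3/5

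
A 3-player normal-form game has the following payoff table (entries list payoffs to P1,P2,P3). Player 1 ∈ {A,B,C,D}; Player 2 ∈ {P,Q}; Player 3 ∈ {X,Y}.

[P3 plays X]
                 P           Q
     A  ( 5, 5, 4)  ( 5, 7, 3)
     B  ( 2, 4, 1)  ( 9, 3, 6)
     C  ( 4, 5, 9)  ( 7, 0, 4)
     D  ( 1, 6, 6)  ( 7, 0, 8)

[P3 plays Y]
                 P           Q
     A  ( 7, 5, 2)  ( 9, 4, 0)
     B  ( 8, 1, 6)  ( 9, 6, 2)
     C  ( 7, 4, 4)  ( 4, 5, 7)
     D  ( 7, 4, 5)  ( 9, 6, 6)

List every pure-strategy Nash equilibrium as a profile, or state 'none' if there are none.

(A,P,X): not NE [P2→Q gives 7>5]
(A,P,Y): not NE [P1→B gives 8>7; P3→X gives 4>2]
(A,Q,X): not NE [P1→B gives 9>5]
(A,Q,Y): not NE [P2→P gives 5>4; P3→X gives 3>0]
(B,P,X): not NE [P1→A gives 5>2; P3→Y gives 6>1]
(B,P,Y): not NE [P2→Q gives 6>1]
(B,Q,X): not NE [P2→P gives 4>3]
(B,Q,Y): not NE [P3→X gives 6>2]
(C,P,X): not NE [P1→A gives 5>4]
(C,P,Y): not NE [P1→B gives 8>7; P2→Q gives 5>4; P3→X gives 9>4]
(C,Q,X): not NE [P1→B gives 9>7; P2→P gives 5>0; P3→Y gives 7>4]
(C,Q,Y): not NE [P1→D gives 9>4]
(D,P,X): not NE [P1→A gives 5>1]
(D,P,Y): not NE [P1→B gives 8>7; P2→Q gives 6>4; P3→X gives 6>5]
(D,Q,X): not NE [P1→B gives 9>7; P2→P gives 6>0]
(D,Q,Y): not NE [P3→X gives 8>6]

PSNE: ∅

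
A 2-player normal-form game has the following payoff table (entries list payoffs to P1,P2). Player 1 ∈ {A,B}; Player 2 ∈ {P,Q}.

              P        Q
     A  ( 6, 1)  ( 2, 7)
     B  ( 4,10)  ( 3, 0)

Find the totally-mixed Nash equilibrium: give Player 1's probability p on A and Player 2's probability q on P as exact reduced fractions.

P1 mixes 5/8 on A; P2 mixes 1/3 on P

P1 indiff ⇒ q·6+(1-q)·2 = q·4+(1-q)·3 ⇒ q(2) = (1-q)(1) ⇒ q = 1/3
P2 indiff ⇒ p·1+(1-p)·10 = p·7+(1-p)·0 ⇒ p(-6) = (1-p)(-10) ⇒ p = 5/8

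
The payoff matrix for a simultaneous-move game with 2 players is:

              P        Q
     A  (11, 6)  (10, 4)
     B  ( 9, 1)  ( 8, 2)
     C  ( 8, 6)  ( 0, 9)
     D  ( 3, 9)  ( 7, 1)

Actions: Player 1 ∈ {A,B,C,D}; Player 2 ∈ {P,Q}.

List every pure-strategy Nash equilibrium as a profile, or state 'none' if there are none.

(A,P): NE
(A,Q): not NE [P2→P gives 6>4]
(B,P): not NE [P1→A gives 11>9; P2→Q gives 2>1]
(B,Q): not NE [P1→A gives 10>8]
(C,P): not NE [P1→A gives 11>8; P2→Q gives 9>6]
(C,Q): not NE [P1→A gives 10>0]
(D,P): not NE [P1→A gives 11>3]
(D,Q): not NE [P1→A gives 10>7; P2→P gives 9>1]

NE set: (A,P)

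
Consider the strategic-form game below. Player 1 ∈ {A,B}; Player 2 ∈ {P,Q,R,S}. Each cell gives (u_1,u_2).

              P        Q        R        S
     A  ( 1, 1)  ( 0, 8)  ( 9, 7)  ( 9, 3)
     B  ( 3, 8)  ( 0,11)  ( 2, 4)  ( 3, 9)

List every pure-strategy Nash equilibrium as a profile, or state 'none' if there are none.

(A,P): not NE [P1→B gives 3>1; P2→Q gives 8>1]
(A,Q): NE
(A,R): not NE [P2→Q gives 8>7]
(A,S): not NE [P2→Q gives 8>3]
(B,P): not NE [P2→Q gives 11>8]
(B,Q): NE
(B,R): not NE [P1→A gives 9>2; P2→Q gives 11>4]
(B,S): not NE [P1→A gives 9>3; P2→Q gives 11>9]

PSNE = {(A,Q), (B,Q)}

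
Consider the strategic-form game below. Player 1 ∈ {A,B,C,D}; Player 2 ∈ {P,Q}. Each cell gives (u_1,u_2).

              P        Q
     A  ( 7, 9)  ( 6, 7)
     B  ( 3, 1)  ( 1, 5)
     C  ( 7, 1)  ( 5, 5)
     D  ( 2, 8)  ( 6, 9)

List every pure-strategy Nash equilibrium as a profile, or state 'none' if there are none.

(A,P): NE
(A,Q): not NE [P2→P gives 9>7]
(B,P): not NE [P1→C gives 7>3; P2→Q gives 5>1]
(B,Q): not NE [P1→D gives 6>1]
(C,P): not NE [P2→Q gives 5>1]
(C,Q): not NE [P1→D gives 6>5]
(D,P): not NE [P1→C gives 7>2; P2→Q gives 9>8]
(D,Q): NE

PSNE = {(A,P), (D,Q)}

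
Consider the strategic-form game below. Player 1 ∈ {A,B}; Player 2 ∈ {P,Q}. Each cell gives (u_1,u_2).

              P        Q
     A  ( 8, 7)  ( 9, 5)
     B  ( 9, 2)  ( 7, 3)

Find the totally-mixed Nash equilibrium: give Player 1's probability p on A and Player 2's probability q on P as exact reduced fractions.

(p,q) = (1/3, 2/3)

P1 indiff ⇒ q·8+(1-q)·9 = q·9+(1-q)·7 ⇒ q(-1) = (1-q)(-2) ⇒ q = 2/3
P2 indiff ⇒ p·7+(1-p)·2 = p·5+(1-p)·3 ⇒ p(2) = (1-p)(1) ⇒ p = 1/3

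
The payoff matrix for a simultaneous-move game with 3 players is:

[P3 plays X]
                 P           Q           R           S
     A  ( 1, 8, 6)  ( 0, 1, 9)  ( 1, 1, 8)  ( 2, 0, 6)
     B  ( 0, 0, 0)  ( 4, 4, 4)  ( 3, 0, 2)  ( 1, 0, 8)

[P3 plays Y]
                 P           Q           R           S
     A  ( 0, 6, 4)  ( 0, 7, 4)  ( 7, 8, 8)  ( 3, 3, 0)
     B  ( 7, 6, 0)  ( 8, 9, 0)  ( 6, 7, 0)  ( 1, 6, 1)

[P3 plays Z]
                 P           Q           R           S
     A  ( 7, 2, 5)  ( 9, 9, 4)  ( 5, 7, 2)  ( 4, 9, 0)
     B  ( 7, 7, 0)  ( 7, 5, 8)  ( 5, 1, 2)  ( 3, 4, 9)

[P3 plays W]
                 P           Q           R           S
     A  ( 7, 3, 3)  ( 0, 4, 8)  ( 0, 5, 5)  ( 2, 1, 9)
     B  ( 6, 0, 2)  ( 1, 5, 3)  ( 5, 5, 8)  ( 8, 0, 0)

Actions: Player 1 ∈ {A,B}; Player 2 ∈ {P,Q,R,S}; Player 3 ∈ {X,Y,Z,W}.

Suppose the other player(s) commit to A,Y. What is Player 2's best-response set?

P2 best: {R}

u_2(P vs A,Y) = 6
u_2(Q vs A,Y) = 7
u_2(R vs A,Y) = 8
u_2(S vs A,Y) = 3
max payoff 8 at {R}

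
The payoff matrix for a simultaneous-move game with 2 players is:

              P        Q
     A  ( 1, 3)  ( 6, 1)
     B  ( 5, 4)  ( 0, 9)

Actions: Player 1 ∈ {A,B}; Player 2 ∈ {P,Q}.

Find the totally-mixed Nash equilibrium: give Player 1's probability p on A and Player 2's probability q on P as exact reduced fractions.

P1 indiff ⇒ q·1+(1-q)·6 = q·5+(1-q)·0 ⇒ q(-4) = (1-q)(-6) ⇒ q = 3/5
P2 indiff ⇒ p·3+(1-p)·4 = p·1+(1-p)·9 ⇒ p(2) = (1-p)(5) ⇒ p = 5/7

(p,q) = (5/7, 3/5)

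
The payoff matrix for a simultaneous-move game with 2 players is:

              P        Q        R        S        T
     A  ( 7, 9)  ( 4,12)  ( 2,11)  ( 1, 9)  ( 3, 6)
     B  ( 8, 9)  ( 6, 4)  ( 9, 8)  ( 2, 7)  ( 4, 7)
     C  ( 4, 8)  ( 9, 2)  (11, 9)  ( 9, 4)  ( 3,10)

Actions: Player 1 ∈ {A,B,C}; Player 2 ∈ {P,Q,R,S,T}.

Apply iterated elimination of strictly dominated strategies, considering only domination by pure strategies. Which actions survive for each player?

P1 drop A (B beats it: P:8>7 Q:6>4 R:9>2 S:2>1 T:4>3)
P2 drop Q (P beats it: B:9>4 C:8>2)
P2 drop S (P beats it: B:9>7 C:8>4)
P1→{B,C} P2→{P,R,T}

IESDS → P1:{B,C} P2:{P,R,T}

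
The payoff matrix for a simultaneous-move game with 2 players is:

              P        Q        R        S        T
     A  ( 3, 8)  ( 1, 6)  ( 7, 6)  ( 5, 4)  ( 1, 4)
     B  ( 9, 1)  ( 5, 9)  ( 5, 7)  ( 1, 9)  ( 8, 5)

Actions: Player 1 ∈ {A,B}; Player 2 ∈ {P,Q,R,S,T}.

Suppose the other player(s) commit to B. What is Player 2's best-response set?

u_2(P vs B) = 1
u_2(Q vs B) = 9
u_2(R vs B) = 7
u_2(S vs B) = 9
u_2(T vs B) = 5
max payoff 9 at {Q,S}

P2 best: {Q,S}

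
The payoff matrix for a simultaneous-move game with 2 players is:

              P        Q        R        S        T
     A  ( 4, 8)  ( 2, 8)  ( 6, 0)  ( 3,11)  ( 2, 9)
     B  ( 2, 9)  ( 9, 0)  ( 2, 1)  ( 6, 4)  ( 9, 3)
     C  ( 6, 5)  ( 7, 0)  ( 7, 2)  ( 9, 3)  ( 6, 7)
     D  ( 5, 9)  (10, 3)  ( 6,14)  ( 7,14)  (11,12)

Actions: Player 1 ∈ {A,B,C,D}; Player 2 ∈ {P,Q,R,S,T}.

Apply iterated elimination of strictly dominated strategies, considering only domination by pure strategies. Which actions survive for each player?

IESDS → P1:{C,D} P2:{R,S,T}

P1 drop A (C beats it: P:6>4 Q:7>2 R:7>6 S:9>3 T:6>2)
P1 drop B (D beats it: P:5>2 Q:10>9 R:6>2 S:7>6 T:11>9)
P2 drop P (T beats it: C:7>5 D:12>9)
P2 drop Q (R beats it: C:2>0 D:14>3)
P1→{C,D} P2→{R,S,T}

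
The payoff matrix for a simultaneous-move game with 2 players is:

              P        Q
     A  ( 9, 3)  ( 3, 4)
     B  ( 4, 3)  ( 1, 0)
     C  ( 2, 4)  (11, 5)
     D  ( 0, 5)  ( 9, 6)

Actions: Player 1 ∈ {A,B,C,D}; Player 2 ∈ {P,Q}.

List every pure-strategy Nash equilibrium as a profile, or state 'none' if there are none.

(A,P): not NE [P2→Q gives 4>3]
(A,Q): not NE [P1→C gives 11>3]
(B,P): not NE [P1→A gives 9>4]
(B,Q): not NE [P1→C gives 11>1; P2→P gives 3>0]
(C,P): not NE [P1→A gives 9>2; P2→Q gives 5>4]
(C,Q): NE
(D,P): not NE [P1→A gives 9>0; P2→Q gives 6>5]
(D,Q): not NE [P1→C gives 11>9]

NE set: (C,Q)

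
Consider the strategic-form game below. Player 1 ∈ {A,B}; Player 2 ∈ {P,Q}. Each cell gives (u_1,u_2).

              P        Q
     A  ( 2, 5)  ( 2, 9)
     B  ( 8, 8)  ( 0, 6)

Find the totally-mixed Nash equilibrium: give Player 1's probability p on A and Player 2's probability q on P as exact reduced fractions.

P1 indiff ⇒ q·2+(1-q)·2 = q·8+(1-q)·0 ⇒ q(-6) = (1-q)(-2) ⇒ q = 1/4
P2 indiff ⇒ p·5+(1-p)·8 = p·9+(1-p)·6 ⇒ p(-4) = (1-p)(-2) ⇒ p = 1/3

p=1/3, q=1/4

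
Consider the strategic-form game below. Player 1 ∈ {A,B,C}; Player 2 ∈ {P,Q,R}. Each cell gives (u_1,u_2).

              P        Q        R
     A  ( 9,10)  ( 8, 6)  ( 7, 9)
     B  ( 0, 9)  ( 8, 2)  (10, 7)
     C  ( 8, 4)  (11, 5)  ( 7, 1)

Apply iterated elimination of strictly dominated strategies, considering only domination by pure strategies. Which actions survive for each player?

P2 drop R (P beats it: A:10>9 B:9>7 C:4>1)
P1 drop B (C beats it: P:8>0 Q:11>8)
P1→{A,C} P2→{P,Q}

Survivors P1:{A,C} P2:{P,Q}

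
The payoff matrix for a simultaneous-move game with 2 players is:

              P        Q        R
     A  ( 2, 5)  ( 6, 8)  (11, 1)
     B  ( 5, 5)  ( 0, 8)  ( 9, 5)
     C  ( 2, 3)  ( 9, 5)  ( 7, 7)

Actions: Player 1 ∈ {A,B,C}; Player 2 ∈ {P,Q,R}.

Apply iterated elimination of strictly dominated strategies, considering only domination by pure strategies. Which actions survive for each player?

Remaining: P1:{A,C} P2:{Q,R}

P2 drop P (Q beats it: A:8>5 B:8>5 C:5>3)
P1 drop B (A beats it: Q:6>0 R:11>9)
P1→{A,C} P2→{Q,R}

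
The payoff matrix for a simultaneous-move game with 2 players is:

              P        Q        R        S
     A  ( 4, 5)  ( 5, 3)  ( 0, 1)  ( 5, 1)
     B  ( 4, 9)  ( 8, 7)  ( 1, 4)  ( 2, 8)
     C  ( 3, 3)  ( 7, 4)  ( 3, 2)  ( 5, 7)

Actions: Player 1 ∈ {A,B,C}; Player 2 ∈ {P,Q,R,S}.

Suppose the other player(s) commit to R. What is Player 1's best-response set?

BR_1 = {C}

u_1(A vs R) = 0
u_1(B vs R) = 1
u_1(C vs R) = 3
max payoff 3 at {C}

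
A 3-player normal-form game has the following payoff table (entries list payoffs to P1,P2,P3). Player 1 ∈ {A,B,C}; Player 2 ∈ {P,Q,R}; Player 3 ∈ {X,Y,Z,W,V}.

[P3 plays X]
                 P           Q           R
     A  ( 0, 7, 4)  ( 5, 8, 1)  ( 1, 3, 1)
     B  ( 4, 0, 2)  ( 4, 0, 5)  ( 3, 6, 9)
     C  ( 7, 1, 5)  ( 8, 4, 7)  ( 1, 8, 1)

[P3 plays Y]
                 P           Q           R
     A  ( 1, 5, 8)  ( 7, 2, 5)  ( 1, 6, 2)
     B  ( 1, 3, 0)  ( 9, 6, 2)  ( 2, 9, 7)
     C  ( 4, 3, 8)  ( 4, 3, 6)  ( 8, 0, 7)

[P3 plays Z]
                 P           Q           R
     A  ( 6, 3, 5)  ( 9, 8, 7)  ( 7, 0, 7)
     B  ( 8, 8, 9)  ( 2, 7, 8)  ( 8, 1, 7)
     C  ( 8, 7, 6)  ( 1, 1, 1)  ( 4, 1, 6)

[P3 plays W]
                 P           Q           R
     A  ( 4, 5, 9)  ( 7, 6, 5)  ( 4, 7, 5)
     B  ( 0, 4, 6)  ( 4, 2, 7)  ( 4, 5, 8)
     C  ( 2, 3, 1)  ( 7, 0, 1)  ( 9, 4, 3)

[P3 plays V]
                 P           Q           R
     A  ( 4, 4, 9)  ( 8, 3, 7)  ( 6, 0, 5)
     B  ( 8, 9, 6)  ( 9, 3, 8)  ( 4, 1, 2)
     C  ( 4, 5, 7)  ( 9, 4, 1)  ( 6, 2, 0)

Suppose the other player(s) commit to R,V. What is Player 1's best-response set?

u_1(A vs R,V) = 6
u_1(B vs R,V) = 4
u_1(C vs R,V) = 6
max payoff 6 at {A,C}

P1 best: {A,C}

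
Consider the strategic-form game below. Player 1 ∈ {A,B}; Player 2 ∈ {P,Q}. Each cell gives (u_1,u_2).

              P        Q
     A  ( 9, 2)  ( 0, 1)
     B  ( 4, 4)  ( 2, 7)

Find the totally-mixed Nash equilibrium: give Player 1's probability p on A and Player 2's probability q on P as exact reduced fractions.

P1 mixes 3/4 on A; P2 mixes 2/7 on P

P1 indiff ⇒ q·9+(1-q)·0 = q·4+(1-q)·2 ⇒ q(5) = (1-q)(2) ⇒ q = 2/7
P2 indiff ⇒ p·2+(1-p)·4 = p·1+(1-p)·7 ⇒ p(1) = (1-p)(3) ⇒ p = 3/4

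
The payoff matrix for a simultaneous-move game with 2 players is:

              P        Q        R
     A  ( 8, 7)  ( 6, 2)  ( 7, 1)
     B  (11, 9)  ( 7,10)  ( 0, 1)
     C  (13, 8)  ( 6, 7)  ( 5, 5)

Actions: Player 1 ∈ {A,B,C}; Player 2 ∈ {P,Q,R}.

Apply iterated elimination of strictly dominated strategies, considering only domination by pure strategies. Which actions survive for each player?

Remaining: P1:{B,C} P2:{P,Q}

P2 drop R (P beats it: A:7>1 B:9>1 C:8>5)
P1 drop A (B beats it: P:11>8 Q:7>6)
P1→{B,C} P2→{P,Q}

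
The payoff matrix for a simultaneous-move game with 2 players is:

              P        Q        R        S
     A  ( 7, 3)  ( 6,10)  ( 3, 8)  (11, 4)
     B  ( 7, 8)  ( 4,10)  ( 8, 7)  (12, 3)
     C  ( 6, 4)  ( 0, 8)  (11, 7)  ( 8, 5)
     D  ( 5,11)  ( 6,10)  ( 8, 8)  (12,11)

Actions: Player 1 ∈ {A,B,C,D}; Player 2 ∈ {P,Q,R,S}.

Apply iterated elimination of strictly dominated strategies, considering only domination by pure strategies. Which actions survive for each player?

IESDS → P1:{A,B,D} P2:{P,Q,S}

P2 drop R (Q beats it: A:10>8 B:10>7 C:8>7 D:10>8)
P1 drop C (A beats it: P:7>6 Q:6>0 S:11>8)
P1→{A,B,D} P2→{P,Q,S}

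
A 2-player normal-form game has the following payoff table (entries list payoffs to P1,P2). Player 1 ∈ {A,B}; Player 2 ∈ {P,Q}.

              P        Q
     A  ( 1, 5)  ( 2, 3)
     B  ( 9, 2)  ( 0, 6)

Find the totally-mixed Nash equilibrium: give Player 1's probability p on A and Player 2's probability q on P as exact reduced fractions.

P1 indiff ⇒ q·1+(1-q)·2 = q·9+(1-q)·0 ⇒ q(-8) = (1-q)(-2) ⇒ q = 1/5
P2 indiff ⇒ p·5+(1-p)·2 = p·3+(1-p)·6 ⇒ p(2) = (1-p)(4) ⇒ p = 2/3

(p,q) = (2/3, 1/5)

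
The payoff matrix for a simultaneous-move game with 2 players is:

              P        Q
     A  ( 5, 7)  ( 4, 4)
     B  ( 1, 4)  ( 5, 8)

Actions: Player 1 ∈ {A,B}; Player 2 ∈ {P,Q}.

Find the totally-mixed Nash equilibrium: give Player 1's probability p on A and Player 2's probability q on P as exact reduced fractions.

P1 indiff ⇒ q·5+(1-q)·4 = q·1+(1-q)·5 ⇒ q(4) = (1-q)(1) ⇒ q = 1/5
P2 indiff ⇒ p·7+(1-p)·4 = p·4+(1-p)·8 ⇒ p(3) = (1-p)(4) ⇒ p = 4/7

p=4/7, q=1/5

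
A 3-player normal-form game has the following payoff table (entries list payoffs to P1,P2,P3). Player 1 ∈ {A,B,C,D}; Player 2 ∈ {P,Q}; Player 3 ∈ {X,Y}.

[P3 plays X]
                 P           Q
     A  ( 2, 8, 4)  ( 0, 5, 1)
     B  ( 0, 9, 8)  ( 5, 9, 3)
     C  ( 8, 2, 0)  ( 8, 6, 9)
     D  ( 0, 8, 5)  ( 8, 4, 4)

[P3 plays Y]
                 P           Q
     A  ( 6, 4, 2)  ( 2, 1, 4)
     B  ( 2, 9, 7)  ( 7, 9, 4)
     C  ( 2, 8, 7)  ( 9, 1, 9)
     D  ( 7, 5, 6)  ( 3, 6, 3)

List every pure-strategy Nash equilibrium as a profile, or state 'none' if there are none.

PSNE = {(C,Q,X)}

(A,P,X): not NE [P1→C gives 8>2]
(A,P,Y): not NE [P1→D gives 7>6; P3→X gives 4>2]
(A,Q,X): not NE [P1→D gives 8>0; P2→P gives 8>5; P3→Y gives 4>1]
(A,Q,Y): not NE [P1→C gives 9>2; P2→P gives 4>1]
(B,P,X): not NE [P1→C gives 8>0]
(B,P,Y): not NE [P1→D gives 7>2; P3→X gives 8>7]
(B,Q,X): not NE [P1→D gives 8>5; P3→Y gives 4>3]
(B,Q,Y): not NE [P1→C gives 9>7]
(C,P,X): not NE [P2→Q gives 6>2; P3→Y gives 7>0]
(C,P,Y): not NE [P1→D gives 7>2]
(C,Q,X): NE
(C,Q,Y): not NE [P2→P gives 8>1]
(D,P,X): not NE [P1→C gives 8>0; P3→Y gives 6>5]
(D,P,Y): not NE [P2→Q gives 6>5]
(D,Q,X): not NE [P2→P gives 8>4]
(D,Q,Y): not NE [P1→C gives 9>3; P3→X gives 4>3]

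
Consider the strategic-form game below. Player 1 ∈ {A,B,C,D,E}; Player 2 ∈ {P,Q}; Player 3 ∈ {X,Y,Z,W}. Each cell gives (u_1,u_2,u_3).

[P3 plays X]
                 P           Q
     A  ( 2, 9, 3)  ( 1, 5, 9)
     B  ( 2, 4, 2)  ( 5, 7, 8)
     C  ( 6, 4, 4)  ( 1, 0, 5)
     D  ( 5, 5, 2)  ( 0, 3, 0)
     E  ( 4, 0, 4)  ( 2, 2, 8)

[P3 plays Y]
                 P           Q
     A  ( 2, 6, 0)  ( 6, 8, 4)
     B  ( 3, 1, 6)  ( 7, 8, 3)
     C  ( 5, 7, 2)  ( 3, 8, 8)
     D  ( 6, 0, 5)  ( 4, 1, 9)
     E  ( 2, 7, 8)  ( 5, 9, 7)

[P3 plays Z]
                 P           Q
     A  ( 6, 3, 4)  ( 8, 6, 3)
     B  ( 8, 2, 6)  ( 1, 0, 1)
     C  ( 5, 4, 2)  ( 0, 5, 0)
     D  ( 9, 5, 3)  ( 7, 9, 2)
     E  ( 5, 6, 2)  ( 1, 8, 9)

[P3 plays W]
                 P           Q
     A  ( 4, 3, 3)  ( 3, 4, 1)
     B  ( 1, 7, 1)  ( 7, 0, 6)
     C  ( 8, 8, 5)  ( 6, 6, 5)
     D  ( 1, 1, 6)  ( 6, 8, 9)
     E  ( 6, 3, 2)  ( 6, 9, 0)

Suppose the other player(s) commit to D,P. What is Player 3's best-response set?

u_3(X vs D,P) = 2
u_3(Y vs D,P) = 5
u_3(Z vs D,P) = 3
u_3(W vs D,P) = 6
max payoff 6 at {W}

BR_3 = {W}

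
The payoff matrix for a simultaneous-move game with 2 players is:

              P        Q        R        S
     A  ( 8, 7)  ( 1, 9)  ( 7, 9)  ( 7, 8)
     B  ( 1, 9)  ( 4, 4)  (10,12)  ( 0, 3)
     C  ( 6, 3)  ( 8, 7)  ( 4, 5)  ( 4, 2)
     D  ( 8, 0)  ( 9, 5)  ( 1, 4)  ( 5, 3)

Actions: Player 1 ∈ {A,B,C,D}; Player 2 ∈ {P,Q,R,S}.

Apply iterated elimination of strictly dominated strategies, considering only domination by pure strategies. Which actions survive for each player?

IESDS → P1:{B,C,D} P2:{Q,R}

P2 drop P (R beats it: A:9>7 B:12>9 C:5>3 D:4>0)
P2 drop S (Q beats it: A:9>8 B:4>3 C:7>2 D:5>3)
P1 drop A (B beats it: Q:4>1 R:10>7)
P1→{B,C,D} P2→{Q,R}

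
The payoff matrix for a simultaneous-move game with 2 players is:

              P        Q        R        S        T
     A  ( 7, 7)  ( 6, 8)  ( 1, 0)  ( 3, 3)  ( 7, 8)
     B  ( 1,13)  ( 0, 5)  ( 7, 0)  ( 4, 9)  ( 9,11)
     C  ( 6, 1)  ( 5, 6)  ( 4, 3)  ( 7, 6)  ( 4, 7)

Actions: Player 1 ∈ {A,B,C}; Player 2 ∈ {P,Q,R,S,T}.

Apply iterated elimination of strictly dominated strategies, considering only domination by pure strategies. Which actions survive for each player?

IESDS → P1:{A,B} P2:{P,Q,T}

P2 drop R (Q beats it: A:8>0 B:5>0 C:6>3)
P2 drop S (T beats it: A:8>3 B:11>9 C:7>6)
P1 drop C (A beats it: P:7>6 Q:6>5 T:7>4)
P1→{A,B} P2→{P,Q,T}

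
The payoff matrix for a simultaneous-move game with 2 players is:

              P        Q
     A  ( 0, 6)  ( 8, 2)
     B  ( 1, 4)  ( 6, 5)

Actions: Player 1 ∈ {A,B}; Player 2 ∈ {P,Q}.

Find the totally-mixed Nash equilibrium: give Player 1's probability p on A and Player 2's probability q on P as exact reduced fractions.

p=1/5, q=2/3

P1 indiff ⇒ q·0+(1-q)·8 = q·1+(1-q)·6 ⇒ q(-1) = (1-q)(-2) ⇒ q = 2/3
P2 indiff ⇒ p·6+(1-p)·4 = p·2+(1-p)·5 ⇒ p(4) = (1-p)(1) ⇒ p = 1/5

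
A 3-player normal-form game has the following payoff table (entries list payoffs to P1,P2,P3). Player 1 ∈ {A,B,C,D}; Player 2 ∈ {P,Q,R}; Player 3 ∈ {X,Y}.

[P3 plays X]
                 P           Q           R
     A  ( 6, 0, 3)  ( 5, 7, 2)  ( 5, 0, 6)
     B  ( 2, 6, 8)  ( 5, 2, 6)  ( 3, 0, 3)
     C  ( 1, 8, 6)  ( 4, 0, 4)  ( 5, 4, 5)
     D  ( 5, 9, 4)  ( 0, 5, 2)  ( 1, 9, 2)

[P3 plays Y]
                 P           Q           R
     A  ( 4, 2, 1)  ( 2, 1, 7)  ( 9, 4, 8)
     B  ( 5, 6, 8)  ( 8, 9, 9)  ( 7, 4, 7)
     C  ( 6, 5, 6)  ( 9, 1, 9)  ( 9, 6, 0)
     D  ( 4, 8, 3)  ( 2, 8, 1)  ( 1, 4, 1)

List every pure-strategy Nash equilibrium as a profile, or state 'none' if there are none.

NE set: (A,R,Y)

(A,P,X): not NE [P2→Q gives 7>0]
(A,P,Y): not NE [P1→C gives 6>4; P2→R gives 4>2; P3→X gives 3>1]
(A,Q,X): not NE [P3→Y gives 7>2]
(A,Q,Y): not NE [P1→C gives 9>2; P2→R gives 4>1]
(A,R,X): not NE [P2→Q gives 7>0; P3→Y gives 8>6]
(A,R,Y): NE
(B,P,X): not NE [P1→A gives 6>2]
(B,P,Y): not NE [P1→C gives 6>5; P2→Q gives 9>6]
(B,Q,X): not NE [P2→P gives 6>2; P3→Y gives 9>6]
(B,Q,Y): not NE [P1→C gives 9>8]
(B,R,X): not NE [P1→C gives 5>3; P2→P gives 6>0; P3→Y gives 7>3]
(B,R,Y): not NE [P1→C gives 9>7; P2→Q gives 9>4]
(C,P,X): not NE [P1→A gives 6>1]
(C,P,Y): not NE [P2→R gives 6>5]
(C,Q,X): not NE [P1→B gives 5>4; P2→P gives 8>0; P3→Y gives 9>4]
(C,Q,Y): not NE [P2→R gives 6>1]
(C,R,X): not NE [P2→P gives 8>4]
(C,R,Y): not NE [P3→X gives 5>0]
(D,P,X): not NE [P1→A gives 6>5]
(D,P,Y): not NE [P1→C gives 6>4; P3→X gives 4>3]
(D,Q,X): not NE [P1→B gives 5>0; P2→R gives 9>5]
(D,Q,Y): not NE [P1→C gives 9>2; P3→X gives 2>1]
(D,R,X): not NE [P1→C gives 5>1]
(D,R,Y): not NE [P1→C gives 9>1; P2→Q gives 8>4; P3→X gives 2>1]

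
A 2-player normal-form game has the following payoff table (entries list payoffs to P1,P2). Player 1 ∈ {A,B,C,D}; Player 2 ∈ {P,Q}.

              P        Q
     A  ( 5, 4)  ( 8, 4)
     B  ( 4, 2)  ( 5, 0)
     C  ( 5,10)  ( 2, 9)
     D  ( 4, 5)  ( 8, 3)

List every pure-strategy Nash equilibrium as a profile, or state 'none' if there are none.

NE set: (A,P), (A,Q), (C,P)

(A,P): NE
(A,Q): NE
(B,P): not NE [P1→C gives 5>4]
(B,Q): not NE [P1→D gives 8>5; P2→P gives 2>0]
(C,P): NE
(C,Q): not NE [P1→D gives 8>2; P2→P gives 10>9]
(D,P): not NE [P1→C gives 5>4]
(D,Q): not NE [P2→P gives 5>3]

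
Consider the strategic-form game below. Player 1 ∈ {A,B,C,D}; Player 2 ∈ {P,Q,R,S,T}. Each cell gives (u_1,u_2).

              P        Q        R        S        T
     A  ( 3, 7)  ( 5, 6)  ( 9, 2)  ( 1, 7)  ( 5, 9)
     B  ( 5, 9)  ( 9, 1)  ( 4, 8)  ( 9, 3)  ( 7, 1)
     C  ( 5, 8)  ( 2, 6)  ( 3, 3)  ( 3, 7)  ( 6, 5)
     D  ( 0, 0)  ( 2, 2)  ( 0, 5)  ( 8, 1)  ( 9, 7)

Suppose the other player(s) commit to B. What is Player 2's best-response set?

u_2(P vs B) = 9
u_2(Q vs B) = 1
u_2(R vs B) = 8
u_2(S vs B) = 3
u_2(T vs B) = 1
max payoff 9 at {P}

P2 best: {P}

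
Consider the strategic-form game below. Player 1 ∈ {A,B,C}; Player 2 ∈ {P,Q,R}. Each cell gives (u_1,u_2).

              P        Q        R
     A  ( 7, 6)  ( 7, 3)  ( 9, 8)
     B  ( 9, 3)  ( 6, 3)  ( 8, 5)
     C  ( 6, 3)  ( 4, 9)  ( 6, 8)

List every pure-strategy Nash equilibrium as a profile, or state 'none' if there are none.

(A,P): not NE [P1→B gives 9>7; P2→R gives 8>6]
(A,Q): not NE [P2→R gives 8>3]
(A,R): NE
(B,P): not NE [P2→R gives 5>3]
(B,Q): not NE [P1→A gives 7>6; P2→R gives 5>3]
(B,R): not NE [P1→A gives 9>8]
(C,P): not NE [P1→B gives 9>6; P2→Q gives 9>3]
(C,Q): not NE [P1→A gives 7>4]
(C,R): not NE [P1→A gives 9>6; P2→Q gives 9>8]

Nash profiles: (A,R)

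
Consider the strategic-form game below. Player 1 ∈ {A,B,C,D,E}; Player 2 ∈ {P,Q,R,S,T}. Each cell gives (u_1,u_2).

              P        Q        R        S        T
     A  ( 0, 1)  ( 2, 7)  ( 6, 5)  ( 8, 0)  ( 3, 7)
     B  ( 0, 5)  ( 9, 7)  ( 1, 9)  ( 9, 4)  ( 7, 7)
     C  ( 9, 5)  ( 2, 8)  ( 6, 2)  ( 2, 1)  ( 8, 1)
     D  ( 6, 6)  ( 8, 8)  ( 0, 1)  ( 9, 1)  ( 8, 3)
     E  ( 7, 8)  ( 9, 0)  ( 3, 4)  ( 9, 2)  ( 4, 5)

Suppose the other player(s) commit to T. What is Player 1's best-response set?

u_1(A vs T) = 3
u_1(B vs T) = 7
u_1(C vs T) = 8
u_1(D vs T) = 8
u_1(E vs T) = 4
max payoff 8 at {C,D}

P1 best: {C,D}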